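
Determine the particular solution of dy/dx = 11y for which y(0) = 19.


General solution of y' = 11y is y = Ce^(11x).
Apply y(0) = 19: C = 19.
Particular solution: y = 19e^(11x).


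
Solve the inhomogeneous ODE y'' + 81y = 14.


Homogeneous part: r² + 81 = 0 ⇒ r = ±9i, so y_h = C₁cos(9x) + C₂sin(9x).
Try constant y_p = A; plug in: 81A = 14 ⇒ A = 14/81.
General solution: y = C₁cos(9x) + C₂sin(9x) + 14/81.


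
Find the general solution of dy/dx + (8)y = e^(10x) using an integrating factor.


P(x) = 8 ⇒ μ = e^(8x).
(μ y)' = e^(18x) ⇒ μ y = e^(18x)/18 + C.
Divide by μ: y = (1/18)e^(10x) + Ce^(-8x).


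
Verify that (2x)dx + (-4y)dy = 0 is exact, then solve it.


Check exactness: ∂M/∂y = 0 and ∂N/∂x = 0; equal, so the equation is exact.
Integrate M with respect to x (treating y as constant): ∫M dx = x^2 + h(y).
Differentiate w.r.t. y and set equal to N: the x-dependent terms already match, leaving h'(y) = -4y. Integrate: h(y) = -2y^2.
So F(x,y) = -2y^2 + x^2.
General solution: -2y^2 + x^2 = C.


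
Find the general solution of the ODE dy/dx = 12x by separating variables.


Integrate both sides with respect to x: y = ∫ 12x dx = 6x^2 + C.


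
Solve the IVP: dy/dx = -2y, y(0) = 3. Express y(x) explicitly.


General solution of y' = -2y is y = Ce^(-2x).
Apply y(0) = 3: C = 3.
Particular solution: y = 3e^(-2x).


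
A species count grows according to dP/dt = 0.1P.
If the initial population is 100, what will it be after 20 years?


The ODE dP/dt = 0.1P has solution P(t) = P(0)e^(0.1t).
Substitute P(0) = 100 and t = 20: P(20) = 100 e^(2.00) ≈ 739.


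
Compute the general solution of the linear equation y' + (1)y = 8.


P(x) = 1, Q(x) = 8; integrating factor μ = e^(x).
(μ y)' = 8e^(x) ⇒ μ y = 8e^(x) + C.
Divide by μ: y = 8 + Ce^(-x).


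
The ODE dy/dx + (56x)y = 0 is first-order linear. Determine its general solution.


P(x) = 56x ⇒ μ = e^(28x²).
Q(x) = 0 so μ y is constant: y = Ce^(-28x²).


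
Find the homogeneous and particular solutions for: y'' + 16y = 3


Homogeneous part: r² + 16 = 0 ⇒ r = ±4i, so y_h = C₁cos(4x) + C₂sin(4x).
Try constant y_p = A; plug in: 16A = 3 ⇒ A = 3/16.
General solution: y = C₁cos(4x) + C₂sin(4x) + 3/16.


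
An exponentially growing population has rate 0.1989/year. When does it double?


Exponential growth: P(t) = P₀ e^(0.1989t). Set P(t)/P₀ = 2: e^(0.1989t) = 2.
Solve: t = ln(2)/0.1989 ≈ 3.48 years.


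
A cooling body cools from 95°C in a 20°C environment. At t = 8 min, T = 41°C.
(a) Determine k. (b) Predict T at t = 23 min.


Newton's law: T(t) = T_a + (T₀ - T_a)e^(-kt).
(a) Use T(8) = 41: (41 - 20)/(95 - 20) = e^(-k·8), so k = -ln(0.280)/8 ≈ 0.1591.
(b) Apply k to t = 23: T(23) = 20 + (75)e^(-3.660) ≈ 21.9°C.


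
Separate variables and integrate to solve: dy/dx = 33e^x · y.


Separate variables: dy/y = 33e^x dx.
Integrate: ln|y| = 33e^x + C₀.
Exponentiate: y = Ce^(33e^x).


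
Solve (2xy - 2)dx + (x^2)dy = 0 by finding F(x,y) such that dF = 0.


Check exactness: ∂M/∂y = 2x and ∂N/∂x = 2x; equal, so the equation is exact.
Integrate M with respect to x (treating y as constant): ∫M dx = x^2y - 2x + h(y).
Differentiate w.r.t. y and set equal to N: all terms match, so h'(y) = 0 and h is a constant absorbed into C.
General solution: x^2y - 2x = C.


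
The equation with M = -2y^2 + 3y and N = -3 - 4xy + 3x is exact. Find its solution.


Check exactness: ∂M/∂y = -4y + 3 and ∂N/∂x = -4y + 3; equal, so the equation is exact.
Integrate M with respect to x (treating y as constant): ∫M dx = -2xy^2 + 3xy + h(y).
Differentiate w.r.t. y and set equal to N: the x-dependent terms already match, leaving h'(y) = -3. Integrate: h(y) = -3y.
So F(x,y) = -3y - 2xy^2 + 3xy.
General solution: -3y - 2xy^2 + 3xy = C.


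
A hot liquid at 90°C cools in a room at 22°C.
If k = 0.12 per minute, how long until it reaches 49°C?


From T(t) = T_a + (T₀ - T_a)e^(-kt), set T(t) = 49:
(49 - 22) / (90 - 22) = e^(-0.12t), so t = -ln(0.397)/0.12 ≈ 7.7 minutes.


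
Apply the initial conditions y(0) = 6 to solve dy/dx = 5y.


General solution of y' = 5y is y = Ce^(5x).
Apply y(0) = 6: C = 6.
Particular solution: y = 6e^(5x).


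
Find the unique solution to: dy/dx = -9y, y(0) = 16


General solution of y' = -9y is y = Ce^(-9x).
Apply y(0) = 16: C = 16.
Particular solution: y = 16e^(-9x).


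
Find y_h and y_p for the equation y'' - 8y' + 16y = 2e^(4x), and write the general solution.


Characteristic polynomial (r - 4)² = 0; repeated root r = 4.
y_h = (C₁ + C₂x)e^(4x). Forcing matches the repeated root (resonance), so try y_p = Ax² e^(4x).
Substitute and solve for A: 2A = 2, so A = 1.
General solution: y = (C₁ + C₂x + x²)e^(4x).


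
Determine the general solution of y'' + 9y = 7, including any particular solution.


Homogeneous part: r² + 9 = 0 ⇒ r = ±3i, so y_h = C₁cos(3x) + C₂sin(3x).
Try constant y_p = A; plug in: 9A = 7 ⇒ A = 7/9.
General solution: y = C₁cos(3x) + C₂sin(3x) + 7/9.


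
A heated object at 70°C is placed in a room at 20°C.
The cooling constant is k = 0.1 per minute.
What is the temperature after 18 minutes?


Newton's law: dT/dt = -k(T - T_a) has solution T(t) = T_a + (T₀ - T_a)e^(-kt).
Plug in T_a = 20, T₀ = 70, k = 0.1, t = 18: T(18) = 20 + (50)e^(-1.80) ≈ 28.3°C.


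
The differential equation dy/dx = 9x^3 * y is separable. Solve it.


Separate variables: dy/y = 9x^3 dx.
Integrate: ln|y| = (9/4)x^4 + C₀.
Exponentiate: y = Ce^((9/4)x^4).


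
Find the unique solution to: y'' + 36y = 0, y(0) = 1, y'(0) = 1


Characteristic roots of r² + 36 = 0 are ±6i, so y = C₁cos(6x) + C₂sin(6x).
Apply y(0) = 1: C₁ = 1. Differentiate and apply y'(0) = 1: 6·C₂ = 1, so C₂ = 1/6.
Particular solution: y = cos(6x) + (1/6)sin(6x).


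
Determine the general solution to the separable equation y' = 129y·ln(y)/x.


Separate: dy/[y ln(y)] = 129 dx/x.
Substitute u = ln(y): du/u = 129 dx/x.
Integrate: ln|ln(y)| = 129ln|x| + C₀, hence ln(y) = C·x^129.


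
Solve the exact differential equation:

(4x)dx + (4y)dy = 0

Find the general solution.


Check exactness: ∂M/∂y = 0 and ∂N/∂x = 0; equal, so the equation is exact.
Integrate M with respect to x (treating y as constant): ∫M dx = 2x^2 + h(y).
Differentiate w.r.t. y and set equal to N: the x-dependent terms already match, leaving h'(y) = 4y. Integrate: h(y) = 2y^2.
So F(x,y) = 2x^2 + 2y^2.
General solution: 2x^2 + 2y^2 = C.


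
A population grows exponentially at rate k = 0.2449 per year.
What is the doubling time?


Exponential growth: P(t) = P₀ e^(0.2449t). Set P(t)/P₀ = 2: e^(0.2449t) = 2.
Solve: t = ln(2)/0.2449 ≈ 2.83 years.


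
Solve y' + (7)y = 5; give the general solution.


P(x) = 7, Q(x) = 5; integrating factor μ = e^(7x).
(μ y)' = 5e^(7x) ⇒ μ y = (5/7)e^(7x) + C.
Divide by μ: y = 5/7 + Ce^(-7x).


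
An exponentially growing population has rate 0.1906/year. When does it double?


Exponential growth: P(t) = P₀ e^(0.1906t). Set P(t)/P₀ = 2: e^(0.1906t) = 2.
Solve: t = ln(2)/0.1906 ≈ 3.64 years.


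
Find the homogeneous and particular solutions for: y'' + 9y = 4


Homogeneous part: r² + 9 = 0 ⇒ r = ±3i, so y_h = C₁cos(3x) + C₂sin(3x).
Try constant y_p = A; plug in: 9A = 4 ⇒ A = 4/9.
General solution: y = C₁cos(3x) + C₂sin(3x) + 4/9.


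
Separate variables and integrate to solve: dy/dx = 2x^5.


Integrate both sides with respect to x: y = ∫ 2x^5 dx = (1/3)x^6 + C.


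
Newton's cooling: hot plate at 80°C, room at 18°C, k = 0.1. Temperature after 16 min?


Newton's law: dT/dt = -k(T - T_a) has solution T(t) = T_a + (T₀ - T_a)e^(-kt).
Plug in T_a = 18, T₀ = 80, k = 0.1, t = 16: T(16) = 18 + (62)e^(-1.60) ≈ 30.5°C.


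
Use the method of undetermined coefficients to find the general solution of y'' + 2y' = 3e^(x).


Characteristic roots of r² + 2r = 0 are -2, 0.
y_h = C₁e^(-2x) + C₂.
Forcing exponent 1 is not a characteristic root; try y_p = Ae^(x).
Substitute: A·(1 + (2)·1 + (0)) = A·3 = 3, so A = 1.
General solution: y = C₁e^(-2x) + C₂ + e^(x).


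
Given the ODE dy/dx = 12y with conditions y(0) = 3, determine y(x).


General solution of y' = 12y is y = Ce^(12x).
Apply y(0) = 3: C = 3.
Particular solution: y = 3e^(12x).


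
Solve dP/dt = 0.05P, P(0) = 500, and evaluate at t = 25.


The ODE dP/dt = 0.05P has solution P(t) = P(0)e^(0.05t).
Substitute P(0) = 500 and t = 25: P(25) = 500 e^(1.25) ≈ 1745.


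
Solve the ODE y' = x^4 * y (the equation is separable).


Separate variables: dy/y = x^4 dx.
Integrate: ln|y| = (1/5)x^5 + C₀.
Exponentiate: y = Ce^((1/5)x^5).


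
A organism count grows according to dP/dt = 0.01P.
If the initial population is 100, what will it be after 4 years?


The ODE dP/dt = 0.01P has solution P(t) = P(0)e^(0.01t).
Substitute P(0) = 100 and t = 4: P(4) = 100 e^(0.04) ≈ 104.


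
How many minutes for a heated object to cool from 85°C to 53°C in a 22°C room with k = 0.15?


From T(t) = T_a + (T₀ - T_a)e^(-kt), set T(t) = 53:
(53 - 22) / (85 - 22) = e^(-0.15t), so t = -ln(0.492)/0.15 ≈ 4.7 minutes.


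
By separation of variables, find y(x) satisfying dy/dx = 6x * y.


Separate variables: dy/y = 6x dx.
Integrate: ln|y| = 3x^2 + C₀.
Exponentiate: y = Ce^(3x^2).


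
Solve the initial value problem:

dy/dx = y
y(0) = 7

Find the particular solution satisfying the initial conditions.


General solution of y' = y is y = Ce^(x).
Apply y(0) = 7: C = 7.
Particular solution: y = 7e^(x).


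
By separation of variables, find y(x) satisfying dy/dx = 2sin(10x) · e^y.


Separate: e^(-y) dy = 2sin(10x) dx.
Integrate: -e^(-y) = -(1/5)cos(10x) + C₀.
Rearrange: e^(-y) = (1/5)cos(10x) + C.


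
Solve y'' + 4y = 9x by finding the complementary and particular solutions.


Homogeneous: r² + 4 = 0 ⇒ r = ±2i, y_h = C₁cos(2x) + C₂sin(2x).
Polynomial forcing; try y_p = Ax + B. Then y_p'' + 4 y_p = 4(Ax + B) = 9x, so B = 0 and A = 9/4.
General solution: y = C₁cos(2x) + C₂sin(2x) + (9/4)x.


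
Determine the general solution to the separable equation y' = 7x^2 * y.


Separate variables: dy/y = 7x^2 dx.
Integrate: ln|y| = (7/3)x^3 + C₀.
Exponentiate: y = Ce^((7/3)x^3).


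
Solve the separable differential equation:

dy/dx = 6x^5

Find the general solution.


Integrate both sides with respect to x: y = ∫ 6x^5 dx = x^6 + C.


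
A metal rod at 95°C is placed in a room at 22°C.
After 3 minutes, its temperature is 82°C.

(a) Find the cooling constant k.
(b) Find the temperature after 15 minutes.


Newton's law: T(t) = T_a + (T₀ - T_a)e^(-kt).
(a) Use T(3) = 82: (82 - 22)/(95 - 22) = e^(-k·3), so k = -ln(0.822)/3 ≈ 0.0654.
(b) Apply k to t = 15: T(15) = 22 + (73)e^(-0.981) ≈ 49.4°C.


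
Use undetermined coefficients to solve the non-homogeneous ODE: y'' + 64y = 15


Homogeneous part: r² + 64 = 0 ⇒ r = ±8i, so y_h = C₁cos(8x) + C₂sin(8x).
Try constant y_p = A; plug in: 64A = 15 ⇒ A = 15/64.
General solution: y = C₁cos(8x) + C₂sin(8x) + 15/64.


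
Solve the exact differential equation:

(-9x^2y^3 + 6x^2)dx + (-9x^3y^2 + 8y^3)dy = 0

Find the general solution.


Check exactness: ∂M/∂y = -27x^2y^2 and ∂N/∂x = -27x^2y^2; equal, so the equation is exact.
Integrate M with respect to x (treating y as constant): ∫M dx = -3x^3y^3 + 2x^3 + h(y).
Differentiate w.r.t. y and set equal to N: the x-dependent terms already match, leaving h'(y) = 8y^3. Integrate: h(y) = 2y^4.
So F(x,y) = -3x^3y^3 + 2x^3 + 2y^4.
General solution: -3x^3y^3 + 2x^3 + 2y^4 = C.


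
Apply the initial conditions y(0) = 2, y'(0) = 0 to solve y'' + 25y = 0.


Characteristic roots of r² + 25 = 0 are ±5i, so y = C₁cos(5x) + C₂sin(5x).
Apply y(0) = 2: C₁ = 2. Differentiate and apply y'(0) = 0: 5·C₂ = 0, so C₂ = 0.
Particular solution: y = 2cos(5x).


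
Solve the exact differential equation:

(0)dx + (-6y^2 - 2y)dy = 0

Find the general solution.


Check exactness: ∂M/∂y = 0 and ∂N/∂x = 0; equal, so the equation is exact.
Integrate M with respect to x (treating y as constant): ∫M dx = 0 + h(y).
Differentiate w.r.t. y and set equal to N: the x-dependent terms already match, leaving h'(y) = -6y^2 - 2y. Integrate: h(y) = -2y^3 - y^2.
So F(x,y) = -2y^3 - y^2.
General solution: -2y^3 - y^2 = C.


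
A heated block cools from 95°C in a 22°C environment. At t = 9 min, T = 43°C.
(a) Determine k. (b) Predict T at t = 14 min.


Newton's law: T(t) = T_a + (T₀ - T_a)e^(-kt).
(a) Use T(9) = 43: (43 - 22)/(95 - 22) = e^(-k·9), so k = -ln(0.288)/9 ≈ 0.1384.
(b) Apply k to t = 14: T(14) = 22 + (73)e^(-1.938) ≈ 32.5°C.


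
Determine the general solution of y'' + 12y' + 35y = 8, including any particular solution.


Characteristic roots of r² + 12r + 35 = 0 are -7, -5.
y_h = C₁e^(-7x) + C₂e^(-5x).
Constant forcing; try y_p = A. Then 35A = 8 ⇒ A = 8/35.
General solution: y = C₁e^(-7x) + C₂e^(-5x) + 8/35.


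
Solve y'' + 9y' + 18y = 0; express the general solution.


Characteristic equation: r² + 9r + 18 = 0.
Factor: (r + 6)(r + 3) = 0 ⇒ r = -6, -3 (distinct real).
General solution: y = C₁e^(-6x) + C₂e^(-3x).


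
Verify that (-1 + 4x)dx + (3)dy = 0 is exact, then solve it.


Check exactness: ∂M/∂y = 0 and ∂N/∂x = 0; equal, so the equation is exact.
Integrate M with respect to x (treating y as constant): ∫M dx = -x + 2x^2 + h(y).
Differentiate w.r.t. y and set equal to N: the x-dependent terms already match, leaving h'(y) = 3. Integrate: h(y) = 3y.
So F(x,y) = 3y - x + 2x^2.
General solution: 3y - x + 2x^2 = C.


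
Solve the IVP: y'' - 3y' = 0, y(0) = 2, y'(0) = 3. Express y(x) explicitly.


Characteristic roots of r² - 3r = 0 are 0, 3.
General solution y = c₁ + c₂ e^(3x).
Apply y(0) = 2: c₁ + c₂ = 2. Apply y'(0) = 3: 0 c₁ + 3 c₂ = 3.
Solve: c₁ = 1, c₂ = 1.
Particular solution: y = 1 + e^(3x).


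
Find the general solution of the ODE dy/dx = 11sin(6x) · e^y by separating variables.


Separate: e^(-y) dy = 11sin(6x) dx.
Integrate: -e^(-y) = -(11/6)cos(6x) + C₀.
Rearrange: e^(-y) = (11/6)cos(6x) + C.


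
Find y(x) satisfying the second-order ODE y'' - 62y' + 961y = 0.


Characteristic equation: r² - 62r + 961 = 0, i.e. (r - 31)² = 0.
Repeated root r = 31; include an x factor for the second linearly independent solution.
General solution: y = (C₁ + C₂x)e^(31x).


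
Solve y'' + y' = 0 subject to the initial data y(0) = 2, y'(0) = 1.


Characteristic roots of r² + r = 0 are -1, 0.
General solution y = c₁ e^(-x) + c₂.
Apply y(0) = 2: c₁ + c₂ = 2. Apply y'(0) = 1: -1 c₁ + 0 c₂ = 1.
Solve: c₁ = -1, c₂ = 3.
Particular solution: y = -e^(-x) + 3.


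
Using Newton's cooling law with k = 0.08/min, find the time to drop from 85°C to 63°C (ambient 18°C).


From T(t) = T_a + (T₀ - T_a)e^(-kt), set T(t) = 63:
(63 - 18) / (85 - 18) = e^(-0.08t), so t = -ln(0.672)/0.08 ≈ 5.0 minutes.


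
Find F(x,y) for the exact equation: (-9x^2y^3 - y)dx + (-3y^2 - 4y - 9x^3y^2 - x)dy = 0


Check exactness: ∂M/∂y = -27x^2y^2 - 1 and ∂N/∂x = -27x^2y^2 - 1; equal, so the equation is exact.
Integrate M with respect to x (treating y as constant): ∫M dx = -3x^3y^3 - xy + h(y).
Differentiate w.r.t. y and set equal to N: the x-dependent terms already match, leaving h'(y) = -3y^2 - 4y. Integrate: h(y) = -y^3 - 2y^2.
So F(x,y) = -y^3 - 2y^2 - 3x^3y^3 - xy.
General solution: -y^3 - 2y^2 - 3x^3y^3 - xy = C.


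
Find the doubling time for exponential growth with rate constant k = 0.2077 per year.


Exponential growth: P(t) = P₀ e^(0.2077t). Set P(t)/P₀ = 2: e^(0.2077t) = 2.
Solve: t = ln(2)/0.2077 ≈ 3.34 years.


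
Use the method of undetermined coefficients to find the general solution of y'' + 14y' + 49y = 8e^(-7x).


Characteristic polynomial (r + 7)² = 0; repeated root r = -7.
y_h = (C₁ + C₂x)e^(-7x). Forcing matches the repeated root (resonance), so try y_p = Ax² e^(-7x).
Substitute and solve for A: 2A = 8, so A = 4.
General solution: y = (C₁ + C₂x + 4x²)e^(-7x).


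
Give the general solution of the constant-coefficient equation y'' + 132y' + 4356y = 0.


Characteristic equation: r² + 132r + 4356 = 0, i.e. (r + 66)² = 0.
Repeated root r = -66; include an x factor for the second linearly independent solution.
General solution: y = (C₁ + C₂x)e^(-66x).


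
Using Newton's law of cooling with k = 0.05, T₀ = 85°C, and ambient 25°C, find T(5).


Newton's law: dT/dt = -k(T - T_a) has solution T(t) = T_a + (T₀ - T_a)e^(-kt).
Plug in T_a = 25, T₀ = 85, k = 0.05, t = 5: T(5) = 25 + (60)e^(-0.25) ≈ 71.7°C.


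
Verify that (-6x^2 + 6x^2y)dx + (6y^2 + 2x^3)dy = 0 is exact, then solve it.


Check exactness: ∂M/∂y = 6x^2 and ∂N/∂x = 6x^2; equal, so the equation is exact.
Integrate M with respect to x (treating y as constant): ∫M dx = -2x^3 + 2x^3y + h(y).
Differentiate w.r.t. y and set equal to N: the x-dependent terms already match, leaving h'(y) = 6y^2. Integrate: h(y) = 2y^3.
So F(x,y) = -2x^3 + 2y^3 + 2x^3y.
General solution: -2x^3 + 2y^3 + 2x^3y = C.


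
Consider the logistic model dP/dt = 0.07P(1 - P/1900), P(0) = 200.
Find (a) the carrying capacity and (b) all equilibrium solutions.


Logistic ODE dP/dt = 0.07P(1 - P/1900) has equilibria where dP/dt = 0, i.e. P = 0 or P = 1900.
The coefficient (1 - P/K) = 0 when P = K, identifying K = 1900 as the carrying capacity.
(a) K = 1900; (b) equilibria P = 0 and P = 1900.


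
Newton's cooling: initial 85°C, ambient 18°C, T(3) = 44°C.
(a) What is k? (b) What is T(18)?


Newton's law: T(t) = T_a + (T₀ - T_a)e^(-kt).
(a) Use T(3) = 44: (44 - 18)/(85 - 18) = e^(-k·3), so k = -ln(0.388)/3 ≈ 0.3155.
(b) Apply k to t = 18: T(18) = 18 + (67)e^(-5.680) ≈ 18.2°C.


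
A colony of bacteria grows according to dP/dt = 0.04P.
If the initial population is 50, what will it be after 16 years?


The ODE dP/dt = 0.04P has solution P(t) = P(0)e^(0.04t).
Substitute P(0) = 50 and t = 16: P(16) = 50 e^(0.64) ≈ 95.


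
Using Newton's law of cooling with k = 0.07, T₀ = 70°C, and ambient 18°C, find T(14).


Newton's law: dT/dt = -k(T - T_a) has solution T(t) = T_a + (T₀ - T_a)e^(-kt).
Plug in T_a = 18, T₀ = 70, k = 0.07, t = 14: T(14) = 18 + (52)e^(-0.98) ≈ 37.5°C.


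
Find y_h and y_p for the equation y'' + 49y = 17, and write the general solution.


Homogeneous part: r² + 49 = 0 ⇒ r = ±7i, so y_h = C₁cos(7x) + C₂sin(7x).
Try constant y_p = A; plug in: 49A = 17 ⇒ A = 17/49.
General solution: y = C₁cos(7x) + C₂sin(7x) + 17/49.


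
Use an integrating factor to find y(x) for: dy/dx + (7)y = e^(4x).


P(x) = 7 ⇒ μ = e^(7x).
(μ y)' = e^(11x) ⇒ μ y = e^(11x)/11 + C.
Divide by μ: y = (1/11)e^(4x) + Ce^(-7x).


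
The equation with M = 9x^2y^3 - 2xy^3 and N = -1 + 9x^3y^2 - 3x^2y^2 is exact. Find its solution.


Check exactness: ∂M/∂y = 27x^2y^2 - 6xy^2 and ∂N/∂x = 27x^2y^2 - 6xy^2; equal, so the equation is exact.
Integrate M with respect to x (treating y as constant): ∫M dx = 3x^3y^3 - x^2y^3 + h(y).
Differentiate w.r.t. y and set equal to N: the x-dependent terms already match, leaving h'(y) = -1. Integrate: h(y) = -y.
So F(x,y) = -y + 3x^3y^3 - x^2y^3.
General solution: -y + 3x^3y^3 - x^2y^3 = C.


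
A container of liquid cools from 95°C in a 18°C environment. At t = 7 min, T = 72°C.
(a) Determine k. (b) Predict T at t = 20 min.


Newton's law: T(t) = T_a + (T₀ - T_a)e^(-kt).
(a) Use T(7) = 72: (72 - 18)/(95 - 18) = e^(-k·7), so k = -ln(0.701)/7 ≈ 0.0507.
(b) Apply k to t = 20: T(20) = 18 + (77)e^(-1.014) ≈ 45.9°C.


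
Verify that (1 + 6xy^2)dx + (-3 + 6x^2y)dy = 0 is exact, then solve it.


Check exactness: ∂M/∂y = 12xy and ∂N/∂x = 12xy; equal, so the equation is exact.
Integrate M with respect to x (treating y as constant): ∫M dx = x + 3x^2y^2 + h(y).
Differentiate w.r.t. y and set equal to N: the x-dependent terms already match, leaving h'(y) = -3. Integrate: h(y) = -3y.
So F(x,y) = x - 3y + 3x^2y^2.
General solution: x - 3y + 3x^2y^2 = C.


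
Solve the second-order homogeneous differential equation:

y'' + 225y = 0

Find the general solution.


Characteristic equation: r² + 225 = 0.
Discriminant is negative; roots r = 0 ± 15i (complex conjugate pair).
General solution uses e^(α x)(C₁ cos(β x) + C₂ sin(β x)): y = C₁cos(15x) + C₂sin(15x).


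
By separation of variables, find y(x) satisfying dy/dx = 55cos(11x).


g(y) = 1, so integrate directly: y = ∫ 55cos(11x) dx = 5sin(11x) + C.


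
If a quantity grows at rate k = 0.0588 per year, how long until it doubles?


Exponential growth: P(t) = P₀ e^(0.0588t). Set P(t)/P₀ = 2: e^(0.0588t) = 2.
Solve: t = ln(2)/0.0588 ≈ 11.79 years.


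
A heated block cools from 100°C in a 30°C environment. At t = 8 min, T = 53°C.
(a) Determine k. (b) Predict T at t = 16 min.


Newton's law: T(t) = T_a + (T₀ - T_a)e^(-kt).
(a) Use T(8) = 53: (53 - 30)/(100 - 30) = e^(-k·8), so k = -ln(0.329)/8 ≈ 0.1391.
(b) Apply k to t = 16: T(16) = 30 + (70)e^(-2.226) ≈ 37.6°C.


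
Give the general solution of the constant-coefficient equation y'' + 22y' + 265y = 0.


Characteristic equation: r² + 22r + 265 = 0.
Discriminant is negative; roots r = -11 ± 12i (complex conjugate pair).
General solution uses e^(α x)(C₁ cos(β x) + C₂ sin(β x)): y = e^(-11x)(C₁cos(12x) + C₂sin(12x)).


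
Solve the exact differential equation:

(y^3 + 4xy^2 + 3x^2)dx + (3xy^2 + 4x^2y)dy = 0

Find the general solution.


Check exactness: ∂M/∂y = 3y^2 + 8xy and ∂N/∂x = 3y^2 + 8xy; equal, so the equation is exact.
Integrate M with respect to x (treating y as constant): ∫M dx = xy^3 + 2x^2y^2 + x^3 + h(y).
Differentiate w.r.t. y and set equal to N: all terms match, so h'(y) = 0 and h is a constant absorbed into C.
General solution: xy^3 + 2x^2y^2 + x^3 = C.


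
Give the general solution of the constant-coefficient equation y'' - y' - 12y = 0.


Characteristic equation: r² - r - 12 = 0.
Factor: (r - 4)(r + 3) = 0 ⇒ r = 4, -3 (distinct real).
General solution: y = C₁e^(4x) + C₂e^(-3x).


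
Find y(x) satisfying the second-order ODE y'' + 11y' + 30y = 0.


Characteristic equation: r² + 11r + 30 = 0.
Factor: (r + 5)(r + 6) = 0 ⇒ r = -5, -6 (distinct real).
General solution: y = C₁e^(-5x) + C₂e^(-6x).


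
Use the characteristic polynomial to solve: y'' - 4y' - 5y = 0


Characteristic equation: r² - 4r - 5 = 0.
Factor: (r + 1)(r - 5) = 0 ⇒ r = -1, 5 (distinct real).
General solution: y = C₁e^(-x) + C₂e^(5x).


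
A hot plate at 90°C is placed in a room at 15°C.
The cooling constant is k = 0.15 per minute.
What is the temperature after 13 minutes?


Newton's law: dT/dt = -k(T - T_a) has solution T(t) = T_a + (T₀ - T_a)e^(-kt).
Plug in T_a = 15, T₀ = 90, k = 0.15, t = 13: T(13) = 15 + (75)e^(-1.95) ≈ 25.7°C.


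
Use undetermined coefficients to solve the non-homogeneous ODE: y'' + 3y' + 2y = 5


Characteristic roots of r² + 3r + 2 = 0 are -2, -1.
y_h = C₁e^(-2x) + C₂e^(-x).
Constant forcing; try y_p = A. Then 2A = 5 ⇒ A = 5/2.
General solution: y = C₁e^(-2x) + C₂e^(-x) + 5/2.


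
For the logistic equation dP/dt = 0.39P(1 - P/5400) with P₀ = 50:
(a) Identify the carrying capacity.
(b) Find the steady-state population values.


Logistic ODE dP/dt = 0.39P(1 - P/5400) has equilibria where dP/dt = 0, i.e. P = 0 or P = 5400.
The coefficient (1 - P/K) = 0 when P = K, identifying K = 5400 as the carrying capacity.
(a) K = 5400; (b) equilibria P = 0 and P = 5400.


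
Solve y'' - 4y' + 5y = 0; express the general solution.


Characteristic equation: r² - 4r + 5 = 0.
Discriminant is negative; roots r = 2 ± 1i (complex conjugate pair).
General solution uses e^(α x)(C₁ cos(β x) + C₂ sin(β x)): y = e^(2x)(C₁cos(x) + C₂sin(x)).


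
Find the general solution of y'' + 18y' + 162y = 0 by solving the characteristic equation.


Characteristic equation: r² + 18r + 162 = 0.
Discriminant is negative; roots r = -9 ± 9i (complex conjugate pair).
General solution uses e^(α x)(C₁ cos(β x) + C₂ sin(β x)): y = e^(-9x)(C₁cos(9x) + C₂sin(9x)).


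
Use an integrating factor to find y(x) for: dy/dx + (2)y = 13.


P(x) = 2, Q(x) = 13; integrating factor μ = e^(2x).
(μ y)' = 13e^(2x) ⇒ μ y = (13/2)e^(2x) + C.
Divide by μ: y = 13/2 + Ce^(-2x).


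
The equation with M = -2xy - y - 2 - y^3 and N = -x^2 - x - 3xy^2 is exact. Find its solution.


Check exactness: ∂M/∂y = -2x - 1 - 3y^2 and ∂N/∂x = -2x - 1 - 3y^2; equal, so the equation is exact.
Integrate M with respect to x (treating y as constant): ∫M dx = -x^2y - xy - 2x - xy^3 + h(y).
Differentiate w.r.t. y and set equal to N: all terms match, so h'(y) = 0 and h is a constant absorbed into C.
General solution: -x^2y - xy - 2x - xy^3 = C.


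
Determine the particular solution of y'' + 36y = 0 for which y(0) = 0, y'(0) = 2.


Characteristic roots of r² + 36 = 0 are ±6i, so y = C₁cos(6x) + C₂sin(6x).
Apply y(0) = 0: C₁ = 0. Differentiate and apply y'(0) = 2: 6·C₂ = 2, so C₂ = 1/3.
Particular solution: y = (1/3)sin(6x).


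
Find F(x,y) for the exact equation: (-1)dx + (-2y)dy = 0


Check exactness: ∂M/∂y = 0 and ∂N/∂x = 0; equal, so the equation is exact.
Integrate M with respect to x (treating y as constant): ∫M dx = -x + h(y).
Differentiate w.r.t. y and set equal to N: the x-dependent terms already match, leaving h'(y) = -2y. Integrate: h(y) = -y^2.
So F(x,y) = -x - y^2.
General solution: -x - y^2 = C.


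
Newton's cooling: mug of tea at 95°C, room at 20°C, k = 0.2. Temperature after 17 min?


Newton's law: dT/dt = -k(T - T_a) has solution T(t) = T_a + (T₀ - T_a)e^(-kt).
Plug in T_a = 20, T₀ = 95, k = 0.2, t = 17: T(17) = 20 + (75)e^(-3.40) ≈ 22.5°C.


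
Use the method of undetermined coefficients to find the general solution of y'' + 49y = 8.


Homogeneous part: r² + 49 = 0 ⇒ r = ±7i, so y_h = C₁cos(7x) + C₂sin(7x).
Try constant y_p = A; plug in: 49A = 8 ⇒ A = 8/49.
General solution: y = C₁cos(7x) + C₂sin(7x) + 8/49.


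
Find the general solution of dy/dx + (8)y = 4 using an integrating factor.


P(x) = 8, Q(x) = 4; integrating factor μ = e^(8x).
(μ y)' = 4e^(8x) ⇒ μ y = (1/2)e^(8x) + C.
Divide by μ: y = 1/2 + Ce^(-8x).


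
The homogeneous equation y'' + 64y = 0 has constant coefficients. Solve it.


Characteristic equation: r² + 64 = 0.
Discriminant is negative; roots r = 0 ± 8i (complex conjugate pair).
General solution uses e^(α x)(C₁ cos(β x) + C₂ sin(β x)): y = C₁cos(8x) + C₂sin(8x).


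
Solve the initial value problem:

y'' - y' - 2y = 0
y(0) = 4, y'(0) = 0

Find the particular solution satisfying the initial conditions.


Characteristic roots of r² - r - 2 = 0 are 2, -1.
General solution y = c₁ e^(2x) + c₂ e^(-x).
Apply y(0) = 4: c₁ + c₂ = 4. Apply y'(0) = 0: 2 c₁ - 1 c₂ = 0.
Solve: c₁ = 4/3, c₂ = 8/3.
Particular solution: y = (4/3)e^(2x) + (8/3)e^(-x).


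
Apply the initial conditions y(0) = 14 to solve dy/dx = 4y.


General solution of y' = 4y is y = Ce^(4x).
Apply y(0) = 14: C = 14.
Particular solution: y = 14e^(4x).


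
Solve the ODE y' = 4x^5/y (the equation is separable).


Separate variables: y dy = 4x^5 dx.
Integrate both sides: y²/2 = (2/3)x^6 + C₀.
Multiply by 2: y² = (4/3)x^6 + C.


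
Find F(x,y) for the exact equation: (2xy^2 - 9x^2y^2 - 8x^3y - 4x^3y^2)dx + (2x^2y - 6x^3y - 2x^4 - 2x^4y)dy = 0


Check exactness: ∂M/∂y = 4xy - 18x^2y - 8x^3 - 8x^3y and ∂N/∂x = 4xy - 18x^2y - 8x^3 - 8x^3y; equal, so the equation is exact.
Integrate M with respect to x (treating y as constant): ∫M dx = x^2y^2 - 3x^3y^2 - 2x^4y - x^4y^2 + h(y).
Differentiate w.r.t. y and set equal to N: all terms match, so h'(y) = 0 and h is a constant absorbed into C.
General solution: x^2y^2 - 3x^3y^2 - 2x^4y - x^4y^2 = C.


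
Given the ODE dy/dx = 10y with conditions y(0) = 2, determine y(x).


General solution of y' = 10y is y = Ce^(10x).
Apply y(0) = 2: C = 2.
Particular solution: y = 2e^(10x).


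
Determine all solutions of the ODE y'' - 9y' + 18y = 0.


Characteristic equation: r² - 9r + 18 = 0.
Factor: (r - 3)(r - 6) = 0 ⇒ r = 3, 6 (distinct real).
General solution: y = C₁e^(3x) + C₂e^(6x).


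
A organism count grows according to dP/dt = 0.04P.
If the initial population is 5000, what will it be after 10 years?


The ODE dP/dt = 0.04P has solution P(t) = P(0)e^(0.04t).
Substitute P(0) = 5000 and t = 10: P(10) = 5000 e^(0.40) ≈ 7459.


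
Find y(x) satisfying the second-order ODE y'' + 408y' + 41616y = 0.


Characteristic equation: r² + 408r + 41616 = 0, i.e. (r + 204)² = 0.
Repeated root r = -204; include an x factor for the second linearly independent solution.
General solution: y = (C₁ + C₂x)e^(-204x).


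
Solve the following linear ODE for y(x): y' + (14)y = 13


P(x) = 14, Q(x) = 13; integrating factor μ = e^(14x).
(μ y)' = 13e^(14x) ⇒ μ y = (13/14)e^(14x) + C.
Divide by μ: y = 13/14 + Ce^(-14x).


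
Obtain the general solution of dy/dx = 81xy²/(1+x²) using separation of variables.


Separate: dy/y² = 81x/(1+x²) dx.
Integrate LHS: ∫ dy/y² = -1/y.
Integrate RHS via u = 1+x²: (81/2)ln(1+x²) + C.
Result: -1/y = (81/2)ln(1+x²) + C.


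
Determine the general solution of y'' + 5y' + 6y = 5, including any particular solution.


Characteristic roots of r² + 5r + 6 = 0 are -3, -2.
y_h = C₁e^(-3x) + C₂e^(-2x).
Constant forcing; try y_p = A. Then 6A = 5 ⇒ A = 5/6.
General solution: y = C₁e^(-3x) + C₂e^(-2x) + 5/6.


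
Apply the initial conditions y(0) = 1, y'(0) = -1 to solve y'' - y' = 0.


Characteristic roots of r² - r = 0 are 0, 1.
General solution y = c₁ + c₂ e^(x).
Apply y(0) = 1: c₁ + c₂ = 1. Apply y'(0) = -1: 0 c₁ + 1 c₂ = -1.
Solve: c₁ = 2, c₂ = -1.
Particular solution: y = 2 - e^(x).


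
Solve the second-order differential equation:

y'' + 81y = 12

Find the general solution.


Homogeneous part: r² + 81 = 0 ⇒ r = ±9i, so y_h = C₁cos(9x) + C₂sin(9x).
Try constant y_p = A; plug in: 81A = 12 ⇒ A = 4/27.
General solution: y = C₁cos(9x) + C₂sin(9x) + 4/27.


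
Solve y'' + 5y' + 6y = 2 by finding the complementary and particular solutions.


Characteristic roots of r² + 5r + 6 = 0 are -2, -3.
y_h = C₁e^(-2x) + C₂e^(-3x).
Constant forcing; try y_p = A. Then 6A = 2 ⇒ A = 1/3.
General solution: y = C₁e^(-2x) + C₂e^(-3x) + 1/3.


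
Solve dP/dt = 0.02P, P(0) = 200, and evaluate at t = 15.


The ODE dP/dt = 0.02P has solution P(t) = P(0)e^(0.02t).
Substitute P(0) = 200 and t = 15: P(15) = 200 e^(0.30) ≈ 270.


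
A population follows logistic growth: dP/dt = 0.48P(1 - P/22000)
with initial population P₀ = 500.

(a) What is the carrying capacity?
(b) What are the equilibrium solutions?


Logistic ODE dP/dt = 0.48P(1 - P/22000) has equilibria where dP/dt = 0, i.e. P = 0 or P = 22000.
The coefficient (1 - P/K) = 0 when P = K, identifying K = 22000 as the carrying capacity.
(a) K = 22000; (b) equilibria P = 0 and P = 22000.


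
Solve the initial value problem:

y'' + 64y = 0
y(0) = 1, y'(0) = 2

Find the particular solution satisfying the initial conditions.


Characteristic roots of r² + 64 = 0 are ±8i, so y = C₁cos(8x) + C₂sin(8x).
Apply y(0) = 1: C₁ = 1. Differentiate and apply y'(0) = 2: 8·C₂ = 2, so C₂ = 1/4.
Particular solution: y = cos(8x) + (1/4)sin(8x).


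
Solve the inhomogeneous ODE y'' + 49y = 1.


Homogeneous part: r² + 49 = 0 ⇒ r = ±7i, so y_h = C₁cos(7x) + C₂sin(7x).
Try constant y_p = A; plug in: 49A = 1 ⇒ A = 1/49.
General solution: y = C₁cos(7x) + C₂sin(7x) + 1/49.


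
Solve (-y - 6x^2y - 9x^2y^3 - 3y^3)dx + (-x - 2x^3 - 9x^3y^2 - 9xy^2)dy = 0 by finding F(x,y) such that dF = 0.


Check exactness: ∂M/∂y = -1 - 6x^2 - 27x^2y^2 - 9y^2 and ∂N/∂x = -1 - 6x^2 - 27x^2y^2 - 9y^2; equal, so the equation is exact.
Integrate M with respect to x (treating y as constant): ∫M dx = -xy - 2x^3y - 3x^3y^3 - 3xy^3 + h(y).
Differentiate w.r.t. y and set equal to N: all terms match, so h'(y) = 0 and h is a constant absorbed into C.
General solution: -xy - 2x^3y - 3x^3y^3 - 3xy^3 = C.


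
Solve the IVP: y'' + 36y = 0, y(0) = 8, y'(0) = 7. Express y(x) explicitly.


Characteristic roots of r² + 36 = 0 are ±6i, so y = C₁cos(6x) + C₂sin(6x).
Apply y(0) = 8: C₁ = 8. Differentiate and apply y'(0) = 7: 6·C₂ = 7, so C₂ = 7/6.
Particular solution: y = 8cos(6x) + (7/6)sin(6x).


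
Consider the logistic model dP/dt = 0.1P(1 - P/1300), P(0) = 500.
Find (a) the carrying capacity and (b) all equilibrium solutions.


Logistic ODE dP/dt = 0.1P(1 - P/1300) has equilibria where dP/dt = 0, i.e. P = 0 or P = 1300.
The coefficient (1 - P/K) = 0 when P = K, identifying K = 1300 as the carrying capacity.
(a) K = 1300; (b) equilibria P = 0 and P = 1300.


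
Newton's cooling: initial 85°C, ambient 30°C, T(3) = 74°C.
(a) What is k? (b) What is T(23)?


Newton's law: T(t) = T_a + (T₀ - T_a)e^(-kt).
(a) Use T(3) = 74: (74 - 30)/(85 - 30) = e^(-k·3), so k = -ln(0.800)/3 ≈ 0.0744.
(b) Apply k to t = 23: T(23) = 30 + (55)e^(-1.711) ≈ 39.9°C.


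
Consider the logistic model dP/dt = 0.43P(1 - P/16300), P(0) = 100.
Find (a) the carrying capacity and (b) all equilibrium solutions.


Logistic ODE dP/dt = 0.43P(1 - P/16300) has equilibria where dP/dt = 0, i.e. P = 0 or P = 16300.
The coefficient (1 - P/K) = 0 when P = K, identifying K = 16300 as the carrying capacity.
(a) K = 16300; (b) equilibria P = 0 and P = 16300.


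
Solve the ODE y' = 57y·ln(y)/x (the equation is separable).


Separate: dy/[y ln(y)] = 57 dx/x.
Substitute u = ln(y): du/u = 57 dx/x.
Integrate: ln|ln(y)| = 57ln|x| + C₀, hence ln(y) = C·x^57.


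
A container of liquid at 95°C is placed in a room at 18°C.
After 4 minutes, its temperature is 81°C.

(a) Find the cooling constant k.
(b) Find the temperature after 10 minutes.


Newton's law: T(t) = T_a + (T₀ - T_a)e^(-kt).
(a) Use T(4) = 81: (81 - 18)/(95 - 18) = e^(-k·4), so k = -ln(0.818)/4 ≈ 0.0502.
(b) Apply k to t = 10: T(10) = 18 + (77)e^(-0.502) ≈ 64.6°C.


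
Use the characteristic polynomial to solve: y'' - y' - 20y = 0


Characteristic equation: r² - r - 20 = 0.
Factor: (r + 4)(r - 5) = 0 ⇒ r = -4, 5 (distinct real).
General solution: y = C₁e^(-4x) + C₂e^(5x).


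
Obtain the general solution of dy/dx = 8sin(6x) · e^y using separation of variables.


Separate: e^(-y) dy = 8sin(6x) dx.
Integrate: -e^(-y) = -(4/3)cos(6x) + C₀.
Rearrange: e^(-y) = (4/3)cos(6x) + C.


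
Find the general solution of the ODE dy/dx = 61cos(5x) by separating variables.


g(y) = 1, so integrate directly: y = ∫ 61cos(5x) dx = (61/5)sin(5x) + C.


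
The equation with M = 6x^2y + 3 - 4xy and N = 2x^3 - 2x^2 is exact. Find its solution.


Check exactness: ∂M/∂y = 6x^2 - 4x and ∂N/∂x = 6x^2 - 4x; equal, so the equation is exact.
Integrate M with respect to x (treating y as constant): ∫M dx = 2x^3y + 3x - 2x^2y + h(y).
Differentiate w.r.t. y and set equal to N: all terms match, so h'(y) = 0 and h is a constant absorbed into C.
General solution: 2x^3y + 3x - 2x^2y = C.


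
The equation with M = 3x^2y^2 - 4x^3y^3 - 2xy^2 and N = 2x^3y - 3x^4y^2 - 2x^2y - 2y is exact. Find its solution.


Check exactness: ∂M/∂y = 6x^2y - 12x^3y^2 - 4xy and ∂N/∂x = 6x^2y - 12x^3y^2 - 4xy; equal, so the equation is exact.
Integrate M with respect to x (treating y as constant): ∫M dx = x^3y^2 - x^4y^3 - x^2y^2 + h(y).
Differentiate w.r.t. y and set equal to N: the x-dependent terms already match, leaving h'(y) = -2y. Integrate: h(y) = -y^2.
So F(x,y) = x^3y^2 - x^4y^3 - x^2y^2 - y^2.
General solution: x^3y^2 - x^4y^3 - x^2y^2 - y^2 = C.


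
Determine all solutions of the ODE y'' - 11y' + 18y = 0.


Characteristic equation: r² - 11r + 18 = 0.
Factor: (r - 9)(r - 2) = 0 ⇒ r = 9, 2 (distinct real).
General solution: y = C₁e^(9x) + C₂e^(2x).


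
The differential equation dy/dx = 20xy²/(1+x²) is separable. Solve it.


Separate: dy/y² = 20x/(1+x²) dx.
Integrate LHS: ∫ dy/y² = -1/y.
Integrate RHS via u = 1+x²: 10ln(1+x²) + C.
Result: -1/y = 10ln(1+x²) + C.


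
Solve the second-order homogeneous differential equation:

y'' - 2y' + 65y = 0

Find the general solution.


Characteristic equation: r² - 2r + 65 = 0.
Discriminant is negative; roots r = 1 ± 8i (complex conjugate pair).
General solution uses e^(α x)(C₁ cos(β x) + C₂ sin(β x)): y = e^(x)(C₁cos(8x) + C₂sin(8x)).


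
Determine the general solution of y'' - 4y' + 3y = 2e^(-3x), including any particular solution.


Characteristic roots of r² - 4r + 3 = 0 are 1, 3.
y_h = C₁e^(x) + C₂e^(3x).
Forcing exponent -3 is not a characteristic root; try y_p = Ae^(-3x).
Substitute: A·(9 + (-4)·-3 + (3)) = A·24 = 2, so A = 1/12.
General solution: y = C₁e^(x) + C₂e^(3x) + (1/12)e^(-3x).


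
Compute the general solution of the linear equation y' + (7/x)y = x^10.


P(x) = 7/x ⇒ μ = x^7.
(x^7 y)' = x^7·x^10 = x^17.
Integrate: x^7 y = x^18/(18) + C.
Solve for y: y = (1/18)x^11 + C/x^7.


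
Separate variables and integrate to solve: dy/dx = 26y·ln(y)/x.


Separate: dy/[y ln(y)] = 26 dx/x.
Substitute u = ln(y): du/u = 26 dx/x.
Integrate: ln|ln(y)| = 26ln|x| + C₀, hence ln(y) = C·x^26.


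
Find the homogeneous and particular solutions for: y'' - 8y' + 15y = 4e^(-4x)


Characteristic roots of r² - 8r + 15 = 0 are 5, 3.
y_h = C₁e^(5x) + C₂e^(3x).
Forcing exponent -4 is not a characteristic root; try y_p = Ae^(-4x).
Substitute: A·(16 + (-8)·-4 + (15)) = A·63 = 4, so A = 4/63.
General solution: y = C₁e^(5x) + C₂e^(3x) + (4/63)e^(-4x).


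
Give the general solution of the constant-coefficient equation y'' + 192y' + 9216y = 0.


Characteristic equation: r² + 192r + 9216 = 0, i.e. (r + 96)² = 0.
Repeated root r = -96; include an x factor for the second linearly independent solution.
General solution: y = (C₁ + C₂x)e^(-96x).


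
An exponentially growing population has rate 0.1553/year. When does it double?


Exponential growth: P(t) = P₀ e^(0.1553t). Set P(t)/P₀ = 2: e^(0.1553t) = 2.
Solve: t = ln(2)/0.1553 ≈ 4.46 years.


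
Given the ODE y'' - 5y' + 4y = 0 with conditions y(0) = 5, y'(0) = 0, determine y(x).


Characteristic roots of r² - 5r + 4 = 0 are 4, 1.
General solution y = c₁ e^(4x) + c₂ e^(x).
Apply y(0) = 5: c₁ + c₂ = 5. Apply y'(0) = 0: 4 c₁ + 1 c₂ = 0.
Solve: c₁ = -5/3, c₂ = 20/3.
Particular solution: y = -(5/3)e^(4x) + (20/3)e^(x).


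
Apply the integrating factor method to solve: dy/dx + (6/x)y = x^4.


P(x) = 6/x ⇒ μ = x^6.
(x^6 y)' = x^6·x^4 = x^10.
Integrate: x^6 y = x^11/(11) + C.
Solve for y: y = (1/11)x^5 + C/x^6.


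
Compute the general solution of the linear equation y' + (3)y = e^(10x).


P(x) = 3 ⇒ μ = e^(3x).
(μ y)' = e^(13x) ⇒ μ y = e^(13x)/13 + C.
Divide by μ: y = (1/13)e^(10x) + Ce^(-3x).


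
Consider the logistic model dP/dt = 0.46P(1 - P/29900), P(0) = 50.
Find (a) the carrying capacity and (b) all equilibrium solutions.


Logistic ODE dP/dt = 0.46P(1 - P/29900) has equilibria where dP/dt = 0, i.e. P = 0 or P = 29900.
The coefficient (1 - P/K) = 0 when P = K, identifying K = 29900 as the carrying capacity.
(a) K = 29900; (b) equilibria P = 0 and P = 29900.


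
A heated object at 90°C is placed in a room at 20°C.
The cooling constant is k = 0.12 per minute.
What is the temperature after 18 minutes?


Newton's law: dT/dt = -k(T - T_a) has solution T(t) = T_a + (T₀ - T_a)e^(-kt).
Plug in T_a = 20, T₀ = 90, k = 0.12, t = 18: T(18) = 20 + (70)e^(-2.16) ≈ 28.1°C.
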